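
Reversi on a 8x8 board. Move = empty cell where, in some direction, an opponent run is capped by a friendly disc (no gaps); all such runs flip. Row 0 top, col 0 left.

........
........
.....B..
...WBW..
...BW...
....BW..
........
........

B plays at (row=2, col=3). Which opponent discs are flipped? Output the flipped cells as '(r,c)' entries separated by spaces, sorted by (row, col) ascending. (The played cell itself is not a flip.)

Answer: (3,3)

Derivation:
Dir NW: first cell '.' (not opp) -> no flip
Dir N: first cell '.' (not opp) -> no flip
Dir NE: first cell '.' (not opp) -> no flip
Dir W: first cell '.' (not opp) -> no flip
Dir E: first cell '.' (not opp) -> no flip
Dir SW: first cell '.' (not opp) -> no flip
Dir S: opp run (3,3) capped by B -> flip
Dir SE: first cell 'B' (not opp) -> no flip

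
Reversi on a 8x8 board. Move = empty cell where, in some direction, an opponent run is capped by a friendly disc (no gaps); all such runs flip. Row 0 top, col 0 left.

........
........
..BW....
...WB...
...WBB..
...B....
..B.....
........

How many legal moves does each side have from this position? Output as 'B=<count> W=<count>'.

-- B to move --
(1,2): flips 1 -> legal
(1,3): flips 3 -> legal
(1,4): no bracket -> illegal
(2,4): flips 1 -> legal
(3,2): flips 1 -> legal
(4,2): flips 1 -> legal
(5,2): flips 1 -> legal
(5,4): no bracket -> illegal
B mobility = 6
-- W to move --
(1,1): flips 1 -> legal
(1,2): no bracket -> illegal
(1,3): no bracket -> illegal
(2,1): flips 1 -> legal
(2,4): no bracket -> illegal
(2,5): flips 1 -> legal
(3,1): no bracket -> illegal
(3,2): no bracket -> illegal
(3,5): flips 1 -> legal
(3,6): no bracket -> illegal
(4,2): no bracket -> illegal
(4,6): flips 2 -> legal
(5,1): no bracket -> illegal
(5,2): no bracket -> illegal
(5,4): no bracket -> illegal
(5,5): flips 1 -> legal
(5,6): flips 2 -> legal
(6,1): no bracket -> illegal
(6,3): flips 1 -> legal
(6,4): no bracket -> illegal
(7,1): no bracket -> illegal
(7,2): no bracket -> illegal
(7,3): no bracket -> illegal
W mobility = 8

Answer: B=6 W=8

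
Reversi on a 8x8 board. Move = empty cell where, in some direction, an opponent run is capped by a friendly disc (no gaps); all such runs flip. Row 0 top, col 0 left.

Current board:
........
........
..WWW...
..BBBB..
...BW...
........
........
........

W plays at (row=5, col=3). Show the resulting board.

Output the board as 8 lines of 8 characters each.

Place W at (5,3); scan 8 dirs for brackets.
Dir NW: first cell '.' (not opp) -> no flip
Dir N: opp run (4,3) (3,3) capped by W -> flip
Dir NE: first cell 'W' (not opp) -> no flip
Dir W: first cell '.' (not opp) -> no flip
Dir E: first cell '.' (not opp) -> no flip
Dir SW: first cell '.' (not opp) -> no flip
Dir S: first cell '.' (not opp) -> no flip
Dir SE: first cell '.' (not opp) -> no flip
All flips: (3,3) (4,3)

Answer: ........
........
..WWW...
..BWBB..
...WW...
...W....
........
........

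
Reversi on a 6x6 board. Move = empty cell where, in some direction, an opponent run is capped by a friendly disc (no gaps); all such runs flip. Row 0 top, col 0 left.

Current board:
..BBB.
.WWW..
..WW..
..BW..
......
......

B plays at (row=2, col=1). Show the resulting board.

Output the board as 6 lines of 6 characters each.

Answer: ..BBB.
.WBW..
.BWW..
..BW..
......
......

Derivation:
Place B at (2,1); scan 8 dirs for brackets.
Dir NW: first cell '.' (not opp) -> no flip
Dir N: opp run (1,1), next='.' -> no flip
Dir NE: opp run (1,2) capped by B -> flip
Dir W: first cell '.' (not opp) -> no flip
Dir E: opp run (2,2) (2,3), next='.' -> no flip
Dir SW: first cell '.' (not opp) -> no flip
Dir S: first cell '.' (not opp) -> no flip
Dir SE: first cell 'B' (not opp) -> no flip
All flips: (1,2)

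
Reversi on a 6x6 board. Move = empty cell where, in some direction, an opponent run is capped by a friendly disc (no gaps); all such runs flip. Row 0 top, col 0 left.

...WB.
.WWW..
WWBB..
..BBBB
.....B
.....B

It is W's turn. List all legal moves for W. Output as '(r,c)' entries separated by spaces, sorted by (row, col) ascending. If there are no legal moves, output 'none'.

Answer: (0,5) (2,4) (3,1) (4,2) (4,3) (4,4)

Derivation:
(0,5): flips 1 -> legal
(1,4): no bracket -> illegal
(1,5): no bracket -> illegal
(2,4): flips 2 -> legal
(2,5): no bracket -> illegal
(3,1): flips 1 -> legal
(4,1): no bracket -> illegal
(4,2): flips 2 -> legal
(4,3): flips 3 -> legal
(4,4): flips 2 -> legal
(5,4): no bracket -> illegal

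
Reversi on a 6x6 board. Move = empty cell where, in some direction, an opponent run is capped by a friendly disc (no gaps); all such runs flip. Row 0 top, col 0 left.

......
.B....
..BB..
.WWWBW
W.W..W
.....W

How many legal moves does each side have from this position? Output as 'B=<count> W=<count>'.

Answer: B=5 W=4

Derivation:
-- B to move --
(2,0): no bracket -> illegal
(2,1): no bracket -> illegal
(2,4): no bracket -> illegal
(2,5): no bracket -> illegal
(3,0): flips 3 -> legal
(4,1): flips 1 -> legal
(4,3): flips 1 -> legal
(4,4): flips 1 -> legal
(5,0): no bracket -> illegal
(5,1): no bracket -> illegal
(5,2): flips 2 -> legal
(5,3): no bracket -> illegal
(5,4): no bracket -> illegal
B mobility = 5
-- W to move --
(0,0): flips 2 -> legal
(0,1): no bracket -> illegal
(0,2): no bracket -> illegal
(1,0): no bracket -> illegal
(1,2): flips 3 -> legal
(1,3): flips 2 -> legal
(1,4): flips 1 -> legal
(2,0): no bracket -> illegal
(2,1): no bracket -> illegal
(2,4): no bracket -> illegal
(2,5): no bracket -> illegal
(4,3): no bracket -> illegal
(4,4): no bracket -> illegal
W mobility = 4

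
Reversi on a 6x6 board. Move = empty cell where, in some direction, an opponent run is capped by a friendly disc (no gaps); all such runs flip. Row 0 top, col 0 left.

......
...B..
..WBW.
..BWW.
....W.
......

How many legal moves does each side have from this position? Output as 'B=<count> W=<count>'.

Answer: B=7 W=6

Derivation:
-- B to move --
(1,1): no bracket -> illegal
(1,2): flips 1 -> legal
(1,4): no bracket -> illegal
(1,5): no bracket -> illegal
(2,1): flips 1 -> legal
(2,5): flips 1 -> legal
(3,1): flips 1 -> legal
(3,5): flips 3 -> legal
(4,2): no bracket -> illegal
(4,3): flips 1 -> legal
(4,5): flips 1 -> legal
(5,3): no bracket -> illegal
(5,4): no bracket -> illegal
(5,5): no bracket -> illegal
B mobility = 7
-- W to move --
(0,2): flips 1 -> legal
(0,3): flips 2 -> legal
(0,4): flips 1 -> legal
(1,2): flips 1 -> legal
(1,4): no bracket -> illegal
(2,1): no bracket -> illegal
(3,1): flips 1 -> legal
(4,1): no bracket -> illegal
(4,2): flips 1 -> legal
(4,3): no bracket -> illegal
W mobility = 6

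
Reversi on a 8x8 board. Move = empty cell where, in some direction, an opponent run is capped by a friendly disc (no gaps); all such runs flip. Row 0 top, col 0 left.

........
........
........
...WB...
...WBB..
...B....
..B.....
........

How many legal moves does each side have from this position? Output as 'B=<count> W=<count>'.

-- B to move --
(2,2): flips 1 -> legal
(2,3): flips 2 -> legal
(2,4): no bracket -> illegal
(3,2): flips 1 -> legal
(4,2): flips 1 -> legal
(5,2): flips 1 -> legal
(5,4): no bracket -> illegal
B mobility = 5
-- W to move --
(2,3): no bracket -> illegal
(2,4): no bracket -> illegal
(2,5): flips 1 -> legal
(3,5): flips 1 -> legal
(3,6): no bracket -> illegal
(4,2): no bracket -> illegal
(4,6): flips 2 -> legal
(5,1): no bracket -> illegal
(5,2): no bracket -> illegal
(5,4): no bracket -> illegal
(5,5): flips 1 -> legal
(5,6): no bracket -> illegal
(6,1): no bracket -> illegal
(6,3): flips 1 -> legal
(6,4): no bracket -> illegal
(7,1): no bracket -> illegal
(7,2): no bracket -> illegal
(7,3): no bracket -> illegal
W mobility = 5

Answer: B=5 W=5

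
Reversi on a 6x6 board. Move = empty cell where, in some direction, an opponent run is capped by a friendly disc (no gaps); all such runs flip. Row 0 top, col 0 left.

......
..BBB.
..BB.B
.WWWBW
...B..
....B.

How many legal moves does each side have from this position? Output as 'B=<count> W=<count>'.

-- B to move --
(2,0): no bracket -> illegal
(2,1): flips 1 -> legal
(2,4): no bracket -> illegal
(3,0): flips 3 -> legal
(4,0): flips 1 -> legal
(4,1): flips 1 -> legal
(4,2): flips 1 -> legal
(4,4): flips 1 -> legal
(4,5): flips 1 -> legal
B mobility = 7
-- W to move --
(0,1): no bracket -> illegal
(0,2): flips 2 -> legal
(0,3): flips 2 -> legal
(0,4): flips 2 -> legal
(0,5): flips 2 -> legal
(1,1): flips 1 -> legal
(1,5): flips 1 -> legal
(2,1): no bracket -> illegal
(2,4): no bracket -> illegal
(4,2): no bracket -> illegal
(4,4): no bracket -> illegal
(4,5): no bracket -> illegal
(5,2): no bracket -> illegal
(5,3): flips 1 -> legal
(5,5): no bracket -> illegal
W mobility = 7

Answer: B=7 W=7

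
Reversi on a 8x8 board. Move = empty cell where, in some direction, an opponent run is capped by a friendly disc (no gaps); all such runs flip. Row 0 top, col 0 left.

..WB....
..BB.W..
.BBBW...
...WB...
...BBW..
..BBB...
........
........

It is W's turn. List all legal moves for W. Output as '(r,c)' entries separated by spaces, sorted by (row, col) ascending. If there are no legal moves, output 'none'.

(0,1): flips 3 -> legal
(0,4): flips 1 -> legal
(1,0): no bracket -> illegal
(1,1): flips 1 -> legal
(1,4): no bracket -> illegal
(2,0): flips 3 -> legal
(2,5): no bracket -> illegal
(3,0): no bracket -> illegal
(3,1): no bracket -> illegal
(3,2): flips 2 -> legal
(3,5): flips 1 -> legal
(4,1): no bracket -> illegal
(4,2): flips 2 -> legal
(5,1): no bracket -> illegal
(5,5): flips 1 -> legal
(6,1): no bracket -> illegal
(6,2): no bracket -> illegal
(6,3): flips 3 -> legal
(6,4): flips 3 -> legal
(6,5): no bracket -> illegal

Answer: (0,1) (0,4) (1,1) (2,0) (3,2) (3,5) (4,2) (5,5) (6,3) (6,4)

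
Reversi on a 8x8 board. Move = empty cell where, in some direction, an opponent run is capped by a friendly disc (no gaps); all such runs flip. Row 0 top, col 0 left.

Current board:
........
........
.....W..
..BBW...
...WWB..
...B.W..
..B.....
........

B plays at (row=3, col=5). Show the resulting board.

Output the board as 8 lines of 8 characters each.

Answer: ........
........
.....W..
..BBBB..
...WBB..
...B.W..
..B.....
........

Derivation:
Place B at (3,5); scan 8 dirs for brackets.
Dir NW: first cell '.' (not opp) -> no flip
Dir N: opp run (2,5), next='.' -> no flip
Dir NE: first cell '.' (not opp) -> no flip
Dir W: opp run (3,4) capped by B -> flip
Dir E: first cell '.' (not opp) -> no flip
Dir SW: opp run (4,4) capped by B -> flip
Dir S: first cell 'B' (not opp) -> no flip
Dir SE: first cell '.' (not opp) -> no flip
All flips: (3,4) (4,4)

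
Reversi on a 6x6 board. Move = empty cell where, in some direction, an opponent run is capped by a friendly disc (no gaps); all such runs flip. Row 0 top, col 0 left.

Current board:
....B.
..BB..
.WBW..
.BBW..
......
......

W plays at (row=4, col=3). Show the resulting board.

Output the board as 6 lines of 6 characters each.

Place W at (4,3); scan 8 dirs for brackets.
Dir NW: opp run (3,2) capped by W -> flip
Dir N: first cell 'W' (not opp) -> no flip
Dir NE: first cell '.' (not opp) -> no flip
Dir W: first cell '.' (not opp) -> no flip
Dir E: first cell '.' (not opp) -> no flip
Dir SW: first cell '.' (not opp) -> no flip
Dir S: first cell '.' (not opp) -> no flip
Dir SE: first cell '.' (not opp) -> no flip
All flips: (3,2)

Answer: ....B.
..BB..
.WBW..
.BWW..
...W..
......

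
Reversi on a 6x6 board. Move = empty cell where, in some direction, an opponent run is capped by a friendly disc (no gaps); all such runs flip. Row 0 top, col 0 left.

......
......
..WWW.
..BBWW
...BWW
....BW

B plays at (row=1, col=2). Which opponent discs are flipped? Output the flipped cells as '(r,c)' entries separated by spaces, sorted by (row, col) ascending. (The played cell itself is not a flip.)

Answer: (2,2)

Derivation:
Dir NW: first cell '.' (not opp) -> no flip
Dir N: first cell '.' (not opp) -> no flip
Dir NE: first cell '.' (not opp) -> no flip
Dir W: first cell '.' (not opp) -> no flip
Dir E: first cell '.' (not opp) -> no flip
Dir SW: first cell '.' (not opp) -> no flip
Dir S: opp run (2,2) capped by B -> flip
Dir SE: opp run (2,3) (3,4) (4,5), next=edge -> no flip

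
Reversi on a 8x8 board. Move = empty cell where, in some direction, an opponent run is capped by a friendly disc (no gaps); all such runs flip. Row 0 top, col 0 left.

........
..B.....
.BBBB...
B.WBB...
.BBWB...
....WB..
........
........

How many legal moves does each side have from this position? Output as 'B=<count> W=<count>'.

Answer: B=5 W=11

Derivation:
-- B to move --
(3,1): flips 1 -> legal
(4,5): no bracket -> illegal
(5,2): flips 1 -> legal
(5,3): flips 2 -> legal
(6,3): no bracket -> illegal
(6,4): flips 1 -> legal
(6,5): flips 3 -> legal
B mobility = 5
-- W to move --
(0,1): no bracket -> illegal
(0,2): flips 2 -> legal
(0,3): no bracket -> illegal
(1,0): flips 1 -> legal
(1,1): no bracket -> illegal
(1,3): flips 2 -> legal
(1,4): flips 4 -> legal
(1,5): no bracket -> illegal
(2,0): no bracket -> illegal
(2,5): flips 1 -> legal
(3,1): no bracket -> illegal
(3,5): flips 2 -> legal
(4,0): flips 2 -> legal
(4,5): flips 1 -> legal
(4,6): no bracket -> illegal
(5,0): flips 1 -> legal
(5,1): no bracket -> illegal
(5,2): flips 1 -> legal
(5,3): no bracket -> illegal
(5,6): flips 1 -> legal
(6,4): no bracket -> illegal
(6,5): no bracket -> illegal
(6,6): no bracket -> illegal
W mobility = 11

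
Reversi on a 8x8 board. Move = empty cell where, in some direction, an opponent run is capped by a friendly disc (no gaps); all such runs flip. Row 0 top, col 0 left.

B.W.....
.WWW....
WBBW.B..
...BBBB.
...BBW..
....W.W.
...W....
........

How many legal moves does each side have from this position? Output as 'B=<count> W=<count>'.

-- B to move --
(0,1): flips 3 -> legal
(0,3): flips 3 -> legal
(0,4): flips 1 -> legal
(1,0): no bracket -> illegal
(1,4): no bracket -> illegal
(2,4): flips 1 -> legal
(3,0): no bracket -> illegal
(3,1): no bracket -> illegal
(3,2): no bracket -> illegal
(4,6): flips 1 -> legal
(4,7): no bracket -> illegal
(5,2): no bracket -> illegal
(5,3): no bracket -> illegal
(5,5): flips 1 -> legal
(5,7): no bracket -> illegal
(6,2): no bracket -> illegal
(6,4): flips 1 -> legal
(6,5): flips 1 -> legal
(6,6): no bracket -> illegal
(6,7): flips 2 -> legal
(7,2): flips 3 -> legal
(7,3): no bracket -> illegal
(7,4): no bracket -> illegal
B mobility = 10
-- W to move --
(0,1): no bracket -> illegal
(1,0): no bracket -> illegal
(1,4): no bracket -> illegal
(1,5): flips 2 -> legal
(1,6): no bracket -> illegal
(2,4): flips 2 -> legal
(2,6): no bracket -> illegal
(2,7): flips 1 -> legal
(3,0): flips 1 -> legal
(3,1): flips 2 -> legal
(3,2): flips 2 -> legal
(3,7): no bracket -> illegal
(4,2): flips 2 -> legal
(4,6): no bracket -> illegal
(4,7): no bracket -> illegal
(5,2): no bracket -> illegal
(5,3): flips 2 -> legal
(5,5): flips 3 -> legal
W mobility = 9

Answer: B=10 W=9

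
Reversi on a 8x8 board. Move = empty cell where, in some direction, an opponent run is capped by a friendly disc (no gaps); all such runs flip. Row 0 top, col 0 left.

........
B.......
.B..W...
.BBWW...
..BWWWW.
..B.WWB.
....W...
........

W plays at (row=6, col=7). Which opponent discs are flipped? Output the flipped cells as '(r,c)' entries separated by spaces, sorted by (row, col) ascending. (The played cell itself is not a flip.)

Dir NW: opp run (5,6) capped by W -> flip
Dir N: first cell '.' (not opp) -> no flip
Dir NE: edge -> no flip
Dir W: first cell '.' (not opp) -> no flip
Dir E: edge -> no flip
Dir SW: first cell '.' (not opp) -> no flip
Dir S: first cell '.' (not opp) -> no flip
Dir SE: edge -> no flip

Answer: (5,6)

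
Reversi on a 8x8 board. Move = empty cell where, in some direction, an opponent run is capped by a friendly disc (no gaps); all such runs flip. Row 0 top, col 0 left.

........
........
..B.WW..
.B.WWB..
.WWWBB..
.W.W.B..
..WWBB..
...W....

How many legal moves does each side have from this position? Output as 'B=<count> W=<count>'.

Answer: B=8 W=10

Derivation:
-- B to move --
(1,3): flips 1 -> legal
(1,4): flips 2 -> legal
(1,5): flips 1 -> legal
(1,6): no bracket -> illegal
(2,3): flips 1 -> legal
(2,6): no bracket -> illegal
(3,0): no bracket -> illegal
(3,2): flips 2 -> legal
(3,6): no bracket -> illegal
(4,0): flips 3 -> legal
(5,0): no bracket -> illegal
(5,2): no bracket -> illegal
(5,4): no bracket -> illegal
(6,0): no bracket -> illegal
(6,1): flips 4 -> legal
(7,1): flips 2 -> legal
(7,2): no bracket -> illegal
(7,4): no bracket -> illegal
B mobility = 8
-- W to move --
(1,1): flips 1 -> legal
(1,2): no bracket -> illegal
(1,3): no bracket -> illegal
(2,0): flips 1 -> legal
(2,1): flips 1 -> legal
(2,3): no bracket -> illegal
(2,6): flips 2 -> legal
(3,0): no bracket -> illegal
(3,2): no bracket -> illegal
(3,6): flips 1 -> legal
(4,0): no bracket -> illegal
(4,6): flips 5 -> legal
(5,4): flips 1 -> legal
(5,6): flips 1 -> legal
(6,6): flips 4 -> legal
(7,4): no bracket -> illegal
(7,5): flips 5 -> legal
(7,6): no bracket -> illegal
W mobility = 10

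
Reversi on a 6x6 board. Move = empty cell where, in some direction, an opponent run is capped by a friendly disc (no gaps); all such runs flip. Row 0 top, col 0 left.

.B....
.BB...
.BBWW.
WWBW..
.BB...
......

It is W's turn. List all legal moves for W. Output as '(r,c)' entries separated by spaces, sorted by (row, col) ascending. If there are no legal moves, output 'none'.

Answer: (0,0) (0,3) (1,3) (2,0) (5,0) (5,1) (5,2) (5,3)

Derivation:
(0,0): flips 2 -> legal
(0,2): no bracket -> illegal
(0,3): flips 2 -> legal
(1,0): no bracket -> illegal
(1,3): flips 1 -> legal
(2,0): flips 2 -> legal
(4,0): no bracket -> illegal
(4,3): no bracket -> illegal
(5,0): flips 2 -> legal
(5,1): flips 2 -> legal
(5,2): flips 1 -> legal
(5,3): flips 1 -> legal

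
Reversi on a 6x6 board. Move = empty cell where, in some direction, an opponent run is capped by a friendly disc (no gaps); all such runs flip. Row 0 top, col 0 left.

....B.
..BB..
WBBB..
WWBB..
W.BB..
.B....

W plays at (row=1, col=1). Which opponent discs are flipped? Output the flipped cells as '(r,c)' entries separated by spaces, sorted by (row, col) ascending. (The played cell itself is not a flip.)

Dir NW: first cell '.' (not opp) -> no flip
Dir N: first cell '.' (not opp) -> no flip
Dir NE: first cell '.' (not opp) -> no flip
Dir W: first cell '.' (not opp) -> no flip
Dir E: opp run (1,2) (1,3), next='.' -> no flip
Dir SW: first cell 'W' (not opp) -> no flip
Dir S: opp run (2,1) capped by W -> flip
Dir SE: opp run (2,2) (3,3), next='.' -> no flip

Answer: (2,1)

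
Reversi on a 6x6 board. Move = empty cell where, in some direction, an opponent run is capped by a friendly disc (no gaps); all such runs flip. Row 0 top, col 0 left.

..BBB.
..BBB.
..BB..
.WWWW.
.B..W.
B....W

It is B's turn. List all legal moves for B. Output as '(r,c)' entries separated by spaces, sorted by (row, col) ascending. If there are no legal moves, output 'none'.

(2,0): no bracket -> illegal
(2,1): flips 1 -> legal
(2,4): no bracket -> illegal
(2,5): no bracket -> illegal
(3,0): no bracket -> illegal
(3,5): no bracket -> illegal
(4,0): flips 1 -> legal
(4,2): flips 1 -> legal
(4,3): flips 1 -> legal
(4,5): flips 1 -> legal
(5,3): no bracket -> illegal
(5,4): no bracket -> illegal

Answer: (2,1) (4,0) (4,2) (4,3) (4,5)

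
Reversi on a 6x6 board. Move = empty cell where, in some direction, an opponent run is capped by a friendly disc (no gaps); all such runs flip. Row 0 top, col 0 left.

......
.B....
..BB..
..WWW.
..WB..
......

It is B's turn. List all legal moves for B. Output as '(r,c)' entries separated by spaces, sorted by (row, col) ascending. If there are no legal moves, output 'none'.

(2,1): flips 1 -> legal
(2,4): no bracket -> illegal
(2,5): flips 1 -> legal
(3,1): no bracket -> illegal
(3,5): no bracket -> illegal
(4,1): flips 2 -> legal
(4,4): flips 1 -> legal
(4,5): flips 1 -> legal
(5,1): no bracket -> illegal
(5,2): flips 2 -> legal
(5,3): no bracket -> illegal

Answer: (2,1) (2,5) (4,1) (4,4) (4,5) (5,2)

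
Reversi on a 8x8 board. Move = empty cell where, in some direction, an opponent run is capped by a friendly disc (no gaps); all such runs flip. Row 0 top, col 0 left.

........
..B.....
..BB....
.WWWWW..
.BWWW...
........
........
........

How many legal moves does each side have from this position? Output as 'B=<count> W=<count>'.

Answer: B=6 W=8

Derivation:
-- B to move --
(2,0): no bracket -> illegal
(2,1): flips 1 -> legal
(2,4): no bracket -> illegal
(2,5): no bracket -> illegal
(2,6): no bracket -> illegal
(3,0): no bracket -> illegal
(3,6): no bracket -> illegal
(4,0): flips 1 -> legal
(4,5): flips 4 -> legal
(4,6): no bracket -> illegal
(5,1): no bracket -> illegal
(5,2): flips 2 -> legal
(5,3): flips 2 -> legal
(5,4): no bracket -> illegal
(5,5): flips 2 -> legal
B mobility = 6
-- W to move --
(0,1): flips 2 -> legal
(0,2): flips 2 -> legal
(0,3): no bracket -> illegal
(1,1): flips 1 -> legal
(1,3): flips 2 -> legal
(1,4): flips 1 -> legal
(2,1): no bracket -> illegal
(2,4): no bracket -> illegal
(3,0): no bracket -> illegal
(4,0): flips 1 -> legal
(5,0): flips 1 -> legal
(5,1): flips 1 -> legal
(5,2): no bracket -> illegal
W mobility = 8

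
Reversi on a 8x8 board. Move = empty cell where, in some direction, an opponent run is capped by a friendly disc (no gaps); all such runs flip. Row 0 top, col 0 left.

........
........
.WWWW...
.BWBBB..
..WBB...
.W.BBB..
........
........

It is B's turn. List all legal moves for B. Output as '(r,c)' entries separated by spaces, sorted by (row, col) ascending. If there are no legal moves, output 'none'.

(1,0): flips 2 -> legal
(1,1): flips 2 -> legal
(1,2): flips 1 -> legal
(1,3): flips 3 -> legal
(1,4): flips 1 -> legal
(1,5): flips 1 -> legal
(2,0): no bracket -> illegal
(2,5): no bracket -> illegal
(3,0): no bracket -> illegal
(4,0): no bracket -> illegal
(4,1): flips 1 -> legal
(5,0): no bracket -> illegal
(5,2): no bracket -> illegal
(6,0): flips 2 -> legal
(6,1): no bracket -> illegal
(6,2): no bracket -> illegal

Answer: (1,0) (1,1) (1,2) (1,3) (1,4) (1,5) (4,1) (6,0)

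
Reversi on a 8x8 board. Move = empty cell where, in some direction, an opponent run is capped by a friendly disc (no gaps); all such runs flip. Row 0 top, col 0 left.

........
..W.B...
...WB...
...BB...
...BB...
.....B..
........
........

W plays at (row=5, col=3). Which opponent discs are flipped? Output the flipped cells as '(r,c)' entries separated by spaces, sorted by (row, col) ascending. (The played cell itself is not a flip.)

Dir NW: first cell '.' (not opp) -> no flip
Dir N: opp run (4,3) (3,3) capped by W -> flip
Dir NE: opp run (4,4), next='.' -> no flip
Dir W: first cell '.' (not opp) -> no flip
Dir E: first cell '.' (not opp) -> no flip
Dir SW: first cell '.' (not opp) -> no flip
Dir S: first cell '.' (not opp) -> no flip
Dir SE: first cell '.' (not opp) -> no flip

Answer: (3,3) (4,3)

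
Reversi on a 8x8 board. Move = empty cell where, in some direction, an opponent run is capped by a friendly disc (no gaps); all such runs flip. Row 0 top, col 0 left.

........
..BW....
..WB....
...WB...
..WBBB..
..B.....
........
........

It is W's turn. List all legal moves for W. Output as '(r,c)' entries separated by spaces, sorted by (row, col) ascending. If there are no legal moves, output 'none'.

(0,1): no bracket -> illegal
(0,2): flips 1 -> legal
(0,3): no bracket -> illegal
(1,1): flips 1 -> legal
(1,4): no bracket -> illegal
(2,1): no bracket -> illegal
(2,4): flips 1 -> legal
(2,5): no bracket -> illegal
(3,2): no bracket -> illegal
(3,5): flips 1 -> legal
(3,6): no bracket -> illegal
(4,1): no bracket -> illegal
(4,6): flips 3 -> legal
(5,1): no bracket -> illegal
(5,3): flips 1 -> legal
(5,4): no bracket -> illegal
(5,5): flips 1 -> legal
(5,6): no bracket -> illegal
(6,1): no bracket -> illegal
(6,2): flips 1 -> legal
(6,3): no bracket -> illegal

Answer: (0,2) (1,1) (2,4) (3,5) (4,6) (5,3) (5,5) (6,2)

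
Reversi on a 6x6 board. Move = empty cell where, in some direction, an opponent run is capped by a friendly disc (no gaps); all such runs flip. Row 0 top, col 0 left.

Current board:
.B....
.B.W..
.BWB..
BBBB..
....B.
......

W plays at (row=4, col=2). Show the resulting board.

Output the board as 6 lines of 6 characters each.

Answer: .B....
.B.W..
.BWB..
BBWB..
..W.B.
......

Derivation:
Place W at (4,2); scan 8 dirs for brackets.
Dir NW: opp run (3,1), next='.' -> no flip
Dir N: opp run (3,2) capped by W -> flip
Dir NE: opp run (3,3), next='.' -> no flip
Dir W: first cell '.' (not opp) -> no flip
Dir E: first cell '.' (not opp) -> no flip
Dir SW: first cell '.' (not opp) -> no flip
Dir S: first cell '.' (not opp) -> no flip
Dir SE: first cell '.' (not opp) -> no flip
All flips: (3,2)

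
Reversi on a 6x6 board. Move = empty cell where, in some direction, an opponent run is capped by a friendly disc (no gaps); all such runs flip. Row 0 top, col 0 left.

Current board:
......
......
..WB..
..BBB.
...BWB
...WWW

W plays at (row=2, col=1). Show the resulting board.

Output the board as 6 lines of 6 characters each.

Place W at (2,1); scan 8 dirs for brackets.
Dir NW: first cell '.' (not opp) -> no flip
Dir N: first cell '.' (not opp) -> no flip
Dir NE: first cell '.' (not opp) -> no flip
Dir W: first cell '.' (not opp) -> no flip
Dir E: first cell 'W' (not opp) -> no flip
Dir SW: first cell '.' (not opp) -> no flip
Dir S: first cell '.' (not opp) -> no flip
Dir SE: opp run (3,2) (4,3) capped by W -> flip
All flips: (3,2) (4,3)

Answer: ......
......
.WWB..
..WBB.
...WWB
...WWW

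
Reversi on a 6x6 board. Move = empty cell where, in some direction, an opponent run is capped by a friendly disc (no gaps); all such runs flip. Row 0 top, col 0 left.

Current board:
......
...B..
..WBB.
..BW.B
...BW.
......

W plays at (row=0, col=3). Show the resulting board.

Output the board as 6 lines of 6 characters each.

Answer: ...W..
...W..
..WWB.
..BW.B
...BW.
......

Derivation:
Place W at (0,3); scan 8 dirs for brackets.
Dir NW: edge -> no flip
Dir N: edge -> no flip
Dir NE: edge -> no flip
Dir W: first cell '.' (not opp) -> no flip
Dir E: first cell '.' (not opp) -> no flip
Dir SW: first cell '.' (not opp) -> no flip
Dir S: opp run (1,3) (2,3) capped by W -> flip
Dir SE: first cell '.' (not opp) -> no flip
All flips: (1,3) (2,3)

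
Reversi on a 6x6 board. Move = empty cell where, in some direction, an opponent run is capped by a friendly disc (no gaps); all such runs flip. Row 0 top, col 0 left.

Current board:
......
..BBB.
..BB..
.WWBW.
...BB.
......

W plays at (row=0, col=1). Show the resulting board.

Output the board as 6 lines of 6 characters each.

Answer: .W....
..WBB.
..BW..
.WWBW.
...BB.
......

Derivation:
Place W at (0,1); scan 8 dirs for brackets.
Dir NW: edge -> no flip
Dir N: edge -> no flip
Dir NE: edge -> no flip
Dir W: first cell '.' (not opp) -> no flip
Dir E: first cell '.' (not opp) -> no flip
Dir SW: first cell '.' (not opp) -> no flip
Dir S: first cell '.' (not opp) -> no flip
Dir SE: opp run (1,2) (2,3) capped by W -> flip
All flips: (1,2) (2,3)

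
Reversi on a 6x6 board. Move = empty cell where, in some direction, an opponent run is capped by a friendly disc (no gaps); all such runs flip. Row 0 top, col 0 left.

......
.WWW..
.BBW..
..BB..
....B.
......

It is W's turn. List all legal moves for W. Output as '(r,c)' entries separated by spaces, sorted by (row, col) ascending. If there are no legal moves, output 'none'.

Answer: (2,0) (3,0) (3,1) (4,1) (4,2) (4,3) (5,5)

Derivation:
(1,0): no bracket -> illegal
(2,0): flips 2 -> legal
(2,4): no bracket -> illegal
(3,0): flips 1 -> legal
(3,1): flips 2 -> legal
(3,4): no bracket -> illegal
(3,5): no bracket -> illegal
(4,1): flips 1 -> legal
(4,2): flips 2 -> legal
(4,3): flips 1 -> legal
(4,5): no bracket -> illegal
(5,3): no bracket -> illegal
(5,4): no bracket -> illegal
(5,5): flips 3 -> legal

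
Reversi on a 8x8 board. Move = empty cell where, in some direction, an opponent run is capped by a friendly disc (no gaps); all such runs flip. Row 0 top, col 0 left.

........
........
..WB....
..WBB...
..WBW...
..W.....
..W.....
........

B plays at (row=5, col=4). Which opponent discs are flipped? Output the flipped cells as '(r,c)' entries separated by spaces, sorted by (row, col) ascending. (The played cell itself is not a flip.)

Dir NW: first cell 'B' (not opp) -> no flip
Dir N: opp run (4,4) capped by B -> flip
Dir NE: first cell '.' (not opp) -> no flip
Dir W: first cell '.' (not opp) -> no flip
Dir E: first cell '.' (not opp) -> no flip
Dir SW: first cell '.' (not opp) -> no flip
Dir S: first cell '.' (not opp) -> no flip
Dir SE: first cell '.' (not opp) -> no flip

Answer: (4,4)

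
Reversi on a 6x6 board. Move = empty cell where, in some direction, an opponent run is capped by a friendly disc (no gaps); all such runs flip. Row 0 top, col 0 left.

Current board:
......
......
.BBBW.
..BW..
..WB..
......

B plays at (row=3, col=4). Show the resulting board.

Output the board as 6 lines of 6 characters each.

Place B at (3,4); scan 8 dirs for brackets.
Dir NW: first cell 'B' (not opp) -> no flip
Dir N: opp run (2,4), next='.' -> no flip
Dir NE: first cell '.' (not opp) -> no flip
Dir W: opp run (3,3) capped by B -> flip
Dir E: first cell '.' (not opp) -> no flip
Dir SW: first cell 'B' (not opp) -> no flip
Dir S: first cell '.' (not opp) -> no flip
Dir SE: first cell '.' (not opp) -> no flip
All flips: (3,3)

Answer: ......
......
.BBBW.
..BBB.
..WB..
......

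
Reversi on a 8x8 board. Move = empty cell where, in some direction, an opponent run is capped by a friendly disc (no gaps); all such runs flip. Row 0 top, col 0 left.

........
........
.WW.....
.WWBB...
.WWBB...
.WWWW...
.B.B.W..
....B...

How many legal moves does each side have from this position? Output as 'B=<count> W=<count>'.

Answer: B=10 W=10

Derivation:
-- B to move --
(1,0): flips 2 -> legal
(1,1): flips 5 -> legal
(1,2): no bracket -> illegal
(1,3): no bracket -> illegal
(2,0): no bracket -> illegal
(2,3): no bracket -> illegal
(3,0): flips 4 -> legal
(4,0): flips 2 -> legal
(4,5): flips 1 -> legal
(5,0): no bracket -> illegal
(5,5): no bracket -> illegal
(5,6): flips 1 -> legal
(6,0): flips 2 -> legal
(6,2): flips 1 -> legal
(6,4): flips 1 -> legal
(6,6): no bracket -> illegal
(7,5): no bracket -> illegal
(7,6): flips 2 -> legal
B mobility = 10
-- W to move --
(2,3): flips 2 -> legal
(2,4): flips 3 -> legal
(2,5): flips 2 -> legal
(3,5): flips 3 -> legal
(4,5): flips 2 -> legal
(5,0): no bracket -> illegal
(5,5): flips 2 -> legal
(6,0): no bracket -> illegal
(6,2): no bracket -> illegal
(6,4): no bracket -> illegal
(7,0): flips 1 -> legal
(7,1): flips 1 -> legal
(7,2): flips 1 -> legal
(7,3): flips 1 -> legal
(7,5): no bracket -> illegal
W mobility = 10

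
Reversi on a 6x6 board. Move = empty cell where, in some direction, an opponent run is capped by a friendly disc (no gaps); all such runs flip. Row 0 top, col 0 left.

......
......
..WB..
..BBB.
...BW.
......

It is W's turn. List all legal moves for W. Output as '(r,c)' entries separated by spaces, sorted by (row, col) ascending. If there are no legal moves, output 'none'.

(1,2): no bracket -> illegal
(1,3): no bracket -> illegal
(1,4): no bracket -> illegal
(2,1): no bracket -> illegal
(2,4): flips 2 -> legal
(2,5): no bracket -> illegal
(3,1): no bracket -> illegal
(3,5): no bracket -> illegal
(4,1): no bracket -> illegal
(4,2): flips 2 -> legal
(4,5): no bracket -> illegal
(5,2): no bracket -> illegal
(5,3): no bracket -> illegal
(5,4): no bracket -> illegal

Answer: (2,4) (4,2)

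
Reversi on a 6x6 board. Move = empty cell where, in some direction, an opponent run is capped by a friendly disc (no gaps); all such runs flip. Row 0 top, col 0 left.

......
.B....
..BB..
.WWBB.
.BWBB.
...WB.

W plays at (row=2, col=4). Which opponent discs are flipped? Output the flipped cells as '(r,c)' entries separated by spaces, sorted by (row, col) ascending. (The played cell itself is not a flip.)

Answer: (3,3)

Derivation:
Dir NW: first cell '.' (not opp) -> no flip
Dir N: first cell '.' (not opp) -> no flip
Dir NE: first cell '.' (not opp) -> no flip
Dir W: opp run (2,3) (2,2), next='.' -> no flip
Dir E: first cell '.' (not opp) -> no flip
Dir SW: opp run (3,3) capped by W -> flip
Dir S: opp run (3,4) (4,4) (5,4), next=edge -> no flip
Dir SE: first cell '.' (not opp) -> no flip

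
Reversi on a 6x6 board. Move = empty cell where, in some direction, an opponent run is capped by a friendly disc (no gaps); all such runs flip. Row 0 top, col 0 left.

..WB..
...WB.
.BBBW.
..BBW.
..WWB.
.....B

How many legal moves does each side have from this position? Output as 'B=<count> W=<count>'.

-- B to move --
(0,1): flips 1 -> legal
(0,4): flips 1 -> legal
(1,1): no bracket -> illegal
(1,2): flips 1 -> legal
(1,5): flips 1 -> legal
(2,5): flips 1 -> legal
(3,1): no bracket -> illegal
(3,5): flips 1 -> legal
(4,1): flips 2 -> legal
(4,5): flips 1 -> legal
(5,1): flips 1 -> legal
(5,2): flips 1 -> legal
(5,3): flips 1 -> legal
(5,4): flips 1 -> legal
B mobility = 12
-- W to move --
(0,4): flips 2 -> legal
(0,5): no bracket -> illegal
(1,0): flips 2 -> legal
(1,1): no bracket -> illegal
(1,2): flips 3 -> legal
(1,5): flips 1 -> legal
(2,0): flips 3 -> legal
(2,5): no bracket -> illegal
(3,0): no bracket -> illegal
(3,1): flips 3 -> legal
(3,5): no bracket -> illegal
(4,1): no bracket -> illegal
(4,5): flips 1 -> legal
(5,3): no bracket -> illegal
(5,4): flips 1 -> legal
W mobility = 8

Answer: B=12 W=8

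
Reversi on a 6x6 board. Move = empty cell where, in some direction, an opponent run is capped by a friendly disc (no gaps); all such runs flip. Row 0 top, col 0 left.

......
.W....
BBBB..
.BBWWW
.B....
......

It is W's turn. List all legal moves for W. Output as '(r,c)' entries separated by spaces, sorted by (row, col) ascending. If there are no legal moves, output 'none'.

(1,0): no bracket -> illegal
(1,2): flips 1 -> legal
(1,3): flips 1 -> legal
(1,4): no bracket -> illegal
(2,4): no bracket -> illegal
(3,0): flips 2 -> legal
(4,0): no bracket -> illegal
(4,2): no bracket -> illegal
(4,3): no bracket -> illegal
(5,0): no bracket -> illegal
(5,1): flips 3 -> legal
(5,2): no bracket -> illegal

Answer: (1,2) (1,3) (3,0) (5,1)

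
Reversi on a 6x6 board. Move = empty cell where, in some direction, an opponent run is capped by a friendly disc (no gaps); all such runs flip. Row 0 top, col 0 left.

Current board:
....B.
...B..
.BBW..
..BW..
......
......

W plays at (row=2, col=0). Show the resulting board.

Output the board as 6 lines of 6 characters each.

Place W at (2,0); scan 8 dirs for brackets.
Dir NW: edge -> no flip
Dir N: first cell '.' (not opp) -> no flip
Dir NE: first cell '.' (not opp) -> no flip
Dir W: edge -> no flip
Dir E: opp run (2,1) (2,2) capped by W -> flip
Dir SW: edge -> no flip
Dir S: first cell '.' (not opp) -> no flip
Dir SE: first cell '.' (not opp) -> no flip
All flips: (2,1) (2,2)

Answer: ....B.
...B..
WWWW..
..BW..
......
......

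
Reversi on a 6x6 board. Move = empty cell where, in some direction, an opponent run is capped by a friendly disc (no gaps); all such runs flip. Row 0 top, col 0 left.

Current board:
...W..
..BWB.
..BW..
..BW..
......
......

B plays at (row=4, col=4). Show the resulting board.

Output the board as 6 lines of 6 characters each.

Answer: ...W..
..BWB.
..BW..
..BB..
....B.
......

Derivation:
Place B at (4,4); scan 8 dirs for brackets.
Dir NW: opp run (3,3) capped by B -> flip
Dir N: first cell '.' (not opp) -> no flip
Dir NE: first cell '.' (not opp) -> no flip
Dir W: first cell '.' (not opp) -> no flip
Dir E: first cell '.' (not opp) -> no flip
Dir SW: first cell '.' (not opp) -> no flip
Dir S: first cell '.' (not opp) -> no flip
Dir SE: first cell '.' (not opp) -> no flip
All flips: (3,3)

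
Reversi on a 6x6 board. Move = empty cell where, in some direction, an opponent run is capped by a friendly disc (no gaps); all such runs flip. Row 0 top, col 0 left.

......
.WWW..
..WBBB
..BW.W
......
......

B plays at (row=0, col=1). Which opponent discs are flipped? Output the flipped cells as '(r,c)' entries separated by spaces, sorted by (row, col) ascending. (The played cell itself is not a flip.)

Answer: (1,2)

Derivation:
Dir NW: edge -> no flip
Dir N: edge -> no flip
Dir NE: edge -> no flip
Dir W: first cell '.' (not opp) -> no flip
Dir E: first cell '.' (not opp) -> no flip
Dir SW: first cell '.' (not opp) -> no flip
Dir S: opp run (1,1), next='.' -> no flip
Dir SE: opp run (1,2) capped by B -> flip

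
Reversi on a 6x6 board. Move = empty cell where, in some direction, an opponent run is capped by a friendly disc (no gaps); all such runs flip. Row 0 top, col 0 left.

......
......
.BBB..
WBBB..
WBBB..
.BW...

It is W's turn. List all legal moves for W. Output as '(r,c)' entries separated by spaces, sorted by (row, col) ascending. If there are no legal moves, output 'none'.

(1,0): no bracket -> illegal
(1,1): no bracket -> illegal
(1,2): flips 4 -> legal
(1,3): flips 2 -> legal
(1,4): no bracket -> illegal
(2,0): no bracket -> illegal
(2,4): no bracket -> illegal
(3,4): flips 4 -> legal
(4,4): flips 3 -> legal
(5,0): flips 1 -> legal
(5,3): no bracket -> illegal
(5,4): no bracket -> illegal

Answer: (1,2) (1,3) (3,4) (4,4) (5,0)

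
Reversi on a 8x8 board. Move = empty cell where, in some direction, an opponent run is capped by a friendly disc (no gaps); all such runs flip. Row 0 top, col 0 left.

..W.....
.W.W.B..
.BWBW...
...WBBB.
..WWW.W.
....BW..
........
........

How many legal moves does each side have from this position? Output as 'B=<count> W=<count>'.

-- B to move --
(0,0): no bracket -> illegal
(0,1): flips 1 -> legal
(0,3): flips 1 -> legal
(0,4): no bracket -> illegal
(1,0): no bracket -> illegal
(1,2): no bracket -> illegal
(1,4): flips 1 -> legal
(2,0): no bracket -> illegal
(2,5): flips 1 -> legal
(3,1): no bracket -> illegal
(3,2): flips 2 -> legal
(3,7): no bracket -> illegal
(4,1): no bracket -> illegal
(4,5): no bracket -> illegal
(4,7): no bracket -> illegal
(5,1): flips 3 -> legal
(5,2): flips 1 -> legal
(5,3): flips 3 -> legal
(5,6): flips 2 -> legal
(5,7): flips 1 -> legal
(6,4): no bracket -> illegal
(6,5): no bracket -> illegal
(6,6): no bracket -> illegal
B mobility = 10
-- W to move --
(0,4): no bracket -> illegal
(0,5): no bracket -> illegal
(0,6): flips 1 -> legal
(1,0): no bracket -> illegal
(1,2): no bracket -> illegal
(1,4): no bracket -> illegal
(1,6): no bracket -> illegal
(2,0): flips 1 -> legal
(2,5): flips 1 -> legal
(2,6): flips 2 -> legal
(2,7): no bracket -> illegal
(3,0): no bracket -> illegal
(3,1): flips 1 -> legal
(3,2): no bracket -> illegal
(3,7): flips 3 -> legal
(4,5): no bracket -> illegal
(4,7): no bracket -> illegal
(5,3): flips 1 -> legal
(6,3): no bracket -> illegal
(6,4): flips 1 -> legal
(6,5): flips 1 -> legal
W mobility = 9

Answer: B=10 W=9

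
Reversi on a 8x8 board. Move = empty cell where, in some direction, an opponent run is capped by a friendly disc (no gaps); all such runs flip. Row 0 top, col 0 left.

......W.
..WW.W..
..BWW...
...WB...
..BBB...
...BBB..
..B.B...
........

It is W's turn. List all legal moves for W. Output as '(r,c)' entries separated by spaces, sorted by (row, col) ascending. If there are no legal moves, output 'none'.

(1,1): flips 1 -> legal
(2,1): flips 1 -> legal
(2,5): no bracket -> illegal
(3,1): flips 1 -> legal
(3,2): flips 1 -> legal
(3,5): flips 1 -> legal
(4,1): no bracket -> illegal
(4,5): flips 1 -> legal
(4,6): no bracket -> illegal
(5,1): flips 1 -> legal
(5,2): no bracket -> illegal
(5,6): no bracket -> illegal
(6,1): no bracket -> illegal
(6,3): flips 2 -> legal
(6,5): no bracket -> illegal
(6,6): flips 2 -> legal
(7,1): no bracket -> illegal
(7,2): no bracket -> illegal
(7,3): no bracket -> illegal
(7,4): flips 4 -> legal
(7,5): no bracket -> illegal

Answer: (1,1) (2,1) (3,1) (3,2) (3,5) (4,5) (5,1) (6,3) (6,6) (7,4)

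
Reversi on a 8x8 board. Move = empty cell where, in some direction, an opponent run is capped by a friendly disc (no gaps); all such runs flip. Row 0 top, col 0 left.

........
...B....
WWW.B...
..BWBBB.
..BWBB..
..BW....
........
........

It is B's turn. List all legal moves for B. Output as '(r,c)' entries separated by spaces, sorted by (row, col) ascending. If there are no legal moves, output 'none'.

Answer: (1,0) (1,1) (1,2) (3,1) (5,4) (6,2) (6,4)

Derivation:
(1,0): flips 1 -> legal
(1,1): flips 2 -> legal
(1,2): flips 1 -> legal
(2,3): no bracket -> illegal
(3,0): no bracket -> illegal
(3,1): flips 1 -> legal
(5,4): flips 2 -> legal
(6,2): flips 1 -> legal
(6,3): no bracket -> illegal
(6,4): flips 1 -> legal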